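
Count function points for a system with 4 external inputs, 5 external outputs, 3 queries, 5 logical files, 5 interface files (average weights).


UFP = EI*4 + EO*5 + EQ*4 + ILF*10 + EIF*7
UFP = 4*4 + 5*5 + 3*4 + 5*10 + 5*7
UFP = 16 + 25 + 12 + 50 + 35
UFP = 138

138


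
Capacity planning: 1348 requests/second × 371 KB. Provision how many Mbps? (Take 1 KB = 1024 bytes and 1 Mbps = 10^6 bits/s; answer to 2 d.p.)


Formula: Mbps = payload_bytes * RPS * 8 / 1e6
Payload per request = 371 KB = 371 * 1024 = 379904 bytes
Total bytes/sec = 379904 * 1348 = 512110592
Total bits/sec = 512110592 * 8 = 4096884736
Mbps = 4096884736 / 1e6 = 4096.88

4096.88 Mbps


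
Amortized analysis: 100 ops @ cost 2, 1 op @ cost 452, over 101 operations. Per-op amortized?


Formula: Amortized cost = Total cost / Operations
Total cost = (100 * 2) + (1 * 452)
Total cost = 200 + 452 = 652
Amortized = 652 / 101 = 6.4554

6.4554


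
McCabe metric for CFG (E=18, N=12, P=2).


Formula: V(G) = E - N + 2P
V(G) = 18 - 12 + 2*2
V(G) = 6 + 4
V(G) = 10

10


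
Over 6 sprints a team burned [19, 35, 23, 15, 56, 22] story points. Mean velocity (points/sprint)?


Formula: Avg velocity = Total points / Number of sprints
Points: [19, 35, 23, 15, 56, 22]
Sum = 19 + 35 + 23 + 15 + 56 + 22 = 170
Avg velocity = 170 / 6 = 28.33 points/sprint

28.33 points/sprint


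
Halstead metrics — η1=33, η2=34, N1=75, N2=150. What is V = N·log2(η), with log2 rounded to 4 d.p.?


Formula: V = N * log2(η), where N = N1 + N2 and η = η1 + η2
η = 33 + 34 = 67
N = 75 + 150 = 225
log2(67) ≈ 6.0661
V = 225 * 6.0661 = 1364.87

1364.87


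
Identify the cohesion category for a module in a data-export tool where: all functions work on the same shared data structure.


Reasoning: Functions share data
Type: Communicational cohesion

Communicational cohesion


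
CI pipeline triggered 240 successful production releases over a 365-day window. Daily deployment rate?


Formula: deployments per day = releases / days
= 240 / 365
= 0.658 deploys/day
(equivalently, 4.6 deploys/week)

0.658 deploys/day


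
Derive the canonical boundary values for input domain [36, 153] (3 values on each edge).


Range: [36, 153]
Boundaries: just below min, min, min+1, max-1, max, just above max
Values: [35, 36, 37, 152, 153, 154]

[35, 36, 37, 152, 153, 154]


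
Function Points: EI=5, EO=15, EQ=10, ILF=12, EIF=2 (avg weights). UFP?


UFP = EI*4 + EO*5 + EQ*4 + ILF*10 + EIF*7
UFP = 5*4 + 15*5 + 10*4 + 12*10 + 2*7
UFP = 20 + 75 + 40 + 120 + 14
UFP = 269

269


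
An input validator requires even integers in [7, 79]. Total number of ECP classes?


Constraint: even integers in [7, 79]
Class 1: x < 7 — out-of-range invalid
Class 2: x in [7,79] but odd — wrong type invalid
Class 3: x in [7,79] and even — valid
Class 4: x > 79 — out-of-range invalid
Total equivalence classes: 4

4 equivalence classes


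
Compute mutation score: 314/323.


Mutation score = killed / total * 100
Mutation score = 314 / 323 * 100
Mutation score = 97.21%

97.21%


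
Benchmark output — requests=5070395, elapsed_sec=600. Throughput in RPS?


Formula: throughput = requests / seconds
throughput = 5070395 / 600
throughput = 8450.66 requests/second

8450.66 requests/second


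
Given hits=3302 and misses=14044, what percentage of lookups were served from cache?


Formula: hit rate = hits / (hits + misses) * 100
hit rate = 3302 / (3302 + 14044) * 100
hit rate = 3302 / 17346 * 100
hit rate = 19.04%

19.04%


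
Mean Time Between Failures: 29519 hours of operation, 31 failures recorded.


Formula: MTBF = Total operating time / Number of failures
MTBF = 29519 / 31
MTBF = 952.23 hours

952.23 hours


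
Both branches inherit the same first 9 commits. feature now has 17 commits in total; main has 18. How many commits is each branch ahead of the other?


Common ancestor: commit #9
feature commits after divergence: 17 - 9 = 8
main commits after divergence: 18 - 9 = 9
feature is 8 commits ahead of main
main is 9 commits ahead of feature

feature ahead: 8, main ahead: 9


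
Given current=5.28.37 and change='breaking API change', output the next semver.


Current: 5.28.37
Change category: 'breaking API change' → major bump
SemVer rule: major bump → increment MAJOR, reset MINOR and PATCH to 0
New: 6.0.0

6.0.0


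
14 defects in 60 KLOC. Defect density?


Defect density = defects / KLOC
Defect density = 14 / 60
Defect density = 0.233 defects/KLOC

0.233 defects/KLOC


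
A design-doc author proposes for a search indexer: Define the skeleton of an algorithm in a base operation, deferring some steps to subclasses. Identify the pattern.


This matches the Template Method pattern

Template Method


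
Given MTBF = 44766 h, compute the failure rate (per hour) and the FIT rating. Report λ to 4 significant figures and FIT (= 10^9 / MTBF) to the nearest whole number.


Formula: λ = 1 / MTBF; FIT = λ × 1e9 = 1e9 / MTBF
λ = 1 / 44766 ≈ 2.234e-05 failures/hour
FIT = 1e9 / 44766 ≈ 22338 failures per 1e9 hours (nearest whole number)

λ = 2.234e-05 /h, FIT = 22338


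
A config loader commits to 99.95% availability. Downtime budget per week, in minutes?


Formula: allowed downtime = period * (100 - SLA) / 100
Period (week) = 10080 minutes
Unavailability fraction = (100 - 99.95) / 100
Allowed downtime = 10080 * (100 - 99.95) / 100
Allowed downtime = 5.04 minutes

5.04 minutes


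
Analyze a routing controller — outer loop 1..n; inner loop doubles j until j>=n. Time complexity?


Reasoning: linear outer times logarithmic inner
Complexity: O(n log n)

O(n log n)


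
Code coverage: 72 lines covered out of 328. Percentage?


Coverage = covered / total * 100
Coverage = 72 / 328 * 100
Coverage = 21.95%

21.95%


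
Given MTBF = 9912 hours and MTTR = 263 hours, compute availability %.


Availability = MTBF / (MTBF + MTTR)
Availability = 9912 / (9912 + 263)
Availability = 9912 / 10175
Availability = 97.4152%

97.4152%


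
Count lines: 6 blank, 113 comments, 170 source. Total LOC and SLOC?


Total LOC = blank + comment + code
Total LOC = 6 + 113 + 170 = 289
SLOC (source only) = code = 170

Total LOC: 289, SLOC: 170


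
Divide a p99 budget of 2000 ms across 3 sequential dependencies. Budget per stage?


Formula: per_stage = total_budget / stages
per_stage = 2000 / 3
per_stage = 666.67 ms

666.67 ms


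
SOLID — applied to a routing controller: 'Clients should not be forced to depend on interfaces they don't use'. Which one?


This describes the Interface Segregation Principle (ISP)

Interface Segregation Principle (ISP)


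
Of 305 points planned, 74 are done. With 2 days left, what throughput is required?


Formula: Required rate = Remaining points / Days left
Remaining = 305 - 74 = 231 points
Required rate = 231 / 2 = 115.5 points/day

115.5 points/day


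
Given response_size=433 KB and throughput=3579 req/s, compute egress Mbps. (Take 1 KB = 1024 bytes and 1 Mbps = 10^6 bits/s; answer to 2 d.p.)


Formula: Mbps = payload_bytes * RPS * 8 / 1e6
Payload per request = 433 KB = 433 * 1024 = 443392 bytes
Total bytes/sec = 443392 * 3579 = 1586899968
Total bits/sec = 1586899968 * 8 = 12695199744
Mbps = 12695199744 / 1e6 = 12695.2

12695.2 Mbps


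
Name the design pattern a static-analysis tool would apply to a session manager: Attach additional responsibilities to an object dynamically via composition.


This matches the Decorator pattern

Decorator


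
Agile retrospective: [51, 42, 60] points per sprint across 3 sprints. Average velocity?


Formula: Avg velocity = Total points / Number of sprints
Points: [51, 42, 60]
Sum = 51 + 42 + 60 = 153
Avg velocity = 153 / 3 = 51.0 points/sprint

51.0 points/sprint


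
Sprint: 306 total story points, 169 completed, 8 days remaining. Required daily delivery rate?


Formula: Required rate = Remaining points / Days left
Remaining = 306 - 169 = 137 points
Required rate = 137 / 8 = 17.13 points/day

17.13 points/day


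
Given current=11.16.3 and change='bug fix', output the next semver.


Current: 11.16.3
Change category: 'bug fix' → patch bump
SemVer rule: patch bump → increment PATCH (MAJOR and MINOR unchanged)
New: 11.16.4

11.16.4


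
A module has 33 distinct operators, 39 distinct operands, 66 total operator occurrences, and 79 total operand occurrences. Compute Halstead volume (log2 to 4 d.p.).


Formula: V = N * log2(η), where N = N1 + N2 and η = η1 + η2
η = 33 + 39 = 72
N = 66 + 79 = 145
log2(72) ≈ 6.1699
V = 145 * 6.1699 = 894.64

894.64


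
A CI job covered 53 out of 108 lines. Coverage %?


Coverage = covered / total * 100
Coverage = 53 / 108 * 100
Coverage = 49.07%

49.07%


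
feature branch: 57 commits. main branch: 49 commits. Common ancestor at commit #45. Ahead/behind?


Common ancestor: commit #45
feature commits after divergence: 57 - 45 = 12
main commits after divergence: 49 - 45 = 4
feature is 12 commits ahead of main
main is 4 commits ahead of feature

feature ahead: 12, main ahead: 4


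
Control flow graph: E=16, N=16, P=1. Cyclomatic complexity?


Formula: V(G) = E - N + 2P
V(G) = 16 - 16 + 2*1
V(G) = 0 + 2
V(G) = 2

2


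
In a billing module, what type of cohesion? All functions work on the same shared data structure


Reasoning: Functions share data
Type: Communicational cohesion

Communicational cohesion


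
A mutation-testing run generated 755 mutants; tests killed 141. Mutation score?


Mutation score = killed / total * 100
Mutation score = 141 / 755 * 100
Mutation score = 18.68%

18.68%


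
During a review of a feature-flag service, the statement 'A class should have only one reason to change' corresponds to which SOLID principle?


This describes the Single Responsibility Principle (SRP)

Single Responsibility Principle (SRP)


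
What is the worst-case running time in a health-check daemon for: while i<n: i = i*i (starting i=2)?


Reasoning: squaring drives double-exponential growth; iterations ~ log log n
Complexity: O(log log n)

O(log log n)


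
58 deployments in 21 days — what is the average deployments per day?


Formula: deployments per day = releases / days
= 58 / 21
= 2.762 deploys/day
(equivalently, 19.33 deploys/week)

2.762 deploys/day


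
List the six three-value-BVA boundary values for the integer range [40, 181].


Range: [40, 181]
Boundaries: just below min, min, min+1, max-1, max, just above max
Values: [39, 40, 41, 180, 181, 182]

[39, 40, 41, 180, 181, 182]


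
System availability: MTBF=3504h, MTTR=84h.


Availability = MTBF / (MTBF + MTTR)
Availability = 3504 / (3504 + 84)
Availability = 3504 / 3588
Availability = 97.6589%

97.6589%


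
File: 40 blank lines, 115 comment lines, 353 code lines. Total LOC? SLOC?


Total LOC = blank + comment + code
Total LOC = 40 + 115 + 353 = 508
SLOC (source only) = code = 353

Total LOC: 508, SLOC: 353


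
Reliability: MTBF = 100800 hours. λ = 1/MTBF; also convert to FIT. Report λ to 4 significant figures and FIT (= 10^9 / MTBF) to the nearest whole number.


Formula: λ = 1 / MTBF; FIT = λ × 1e9 = 1e9 / MTBF
λ = 1 / 100800 ≈ 9.921e-06 failures/hour
FIT = 1e9 / 100800 ≈ 9921 failures per 1e9 hours (nearest whole number)

λ = 9.921e-06 /h, FIT = 9921


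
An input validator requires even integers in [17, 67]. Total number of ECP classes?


Constraint: even integers in [17, 67]
Class 1: x < 17 — out-of-range invalid
Class 2: x in [17,67] but odd — wrong type invalid
Class 3: x in [17,67] and even — valid
Class 4: x > 67 — out-of-range invalid
Total equivalence classes: 4

4 equivalence classes


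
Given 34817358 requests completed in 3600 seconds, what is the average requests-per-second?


Formula: throughput = requests / seconds
throughput = 34817358 / 3600
throughput = 9671.49 requests/second

9671.49 requests/second


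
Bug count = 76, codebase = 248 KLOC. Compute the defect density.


Defect density = defects / KLOC
Defect density = 76 / 248
Defect density = 0.306 defects/KLOC

0.306 defects/KLOC


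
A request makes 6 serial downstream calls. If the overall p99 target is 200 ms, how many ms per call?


Formula: per_stage = total_budget / stages
per_stage = 200 / 6
per_stage = 33.33 ms

33.33 ms


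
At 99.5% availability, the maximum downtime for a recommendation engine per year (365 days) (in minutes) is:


Formula: allowed downtime = period * (100 - SLA) / 100
Period (year (365 days)) = 525600 minutes
Unavailability fraction = (100 - 99.5) / 100
Allowed downtime = 525600 * (100 - 99.5) / 100
Allowed downtime = 2628.0 minutes

2628.0 minutes


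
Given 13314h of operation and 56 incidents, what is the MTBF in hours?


Formula: MTBF = Total operating time / Number of failures
MTBF = 13314 / 56
MTBF = 237.75 hours

237.75 hours


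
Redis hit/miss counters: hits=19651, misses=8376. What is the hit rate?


Formula: hit rate = hits / (hits + misses) * 100
hit rate = 19651 / (19651 + 8376) * 100
hit rate = 19651 / 28027 * 100
hit rate = 70.11%

70.11%


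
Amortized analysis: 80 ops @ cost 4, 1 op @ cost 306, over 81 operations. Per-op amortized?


Formula: Amortized cost = Total cost / Operations
Total cost = (80 * 4) + (1 * 306)
Total cost = 320 + 306 = 626
Amortized = 626 / 81 = 7.7284

7.7284


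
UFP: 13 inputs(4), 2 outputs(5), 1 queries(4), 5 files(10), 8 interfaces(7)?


UFP = EI*4 + EO*5 + EQ*4 + ILF*10 + EIF*7
UFP = 13*4 + 2*5 + 1*4 + 5*10 + 8*7
UFP = 52 + 10 + 4 + 50 + 56
UFP = 172

172


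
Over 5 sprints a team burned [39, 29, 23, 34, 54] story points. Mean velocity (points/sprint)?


Formula: Avg velocity = Total points / Number of sprints
Points: [39, 29, 23, 34, 54]
Sum = 39 + 29 + 23 + 34 + 54 = 179
Avg velocity = 179 / 5 = 35.8 points/sprint

35.8 points/sprint


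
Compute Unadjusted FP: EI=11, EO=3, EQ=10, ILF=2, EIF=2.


UFP = EI*4 + EO*5 + EQ*4 + ILF*10 + EIF*7
UFP = 11*4 + 3*5 + 10*4 + 2*10 + 2*7
UFP = 44 + 15 + 40 + 20 + 14
UFP = 133

133


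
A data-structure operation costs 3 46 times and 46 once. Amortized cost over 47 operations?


Formula: Amortized cost = Total cost / Operations
Total cost = (46 * 3) + (1 * 46)
Total cost = 138 + 46 = 184
Amortized = 184 / 47 = 3.9149

3.9149


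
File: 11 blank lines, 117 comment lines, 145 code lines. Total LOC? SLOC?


Total LOC = blank + comment + code
Total LOC = 11 + 117 + 145 = 273
SLOC (source only) = code = 145

Total LOC: 273, SLOC: 145


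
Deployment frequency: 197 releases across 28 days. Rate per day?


Formula: deployments per day = releases / days
= 197 / 28
= 7.036 deploys/day
(equivalently, 49.25 deploys/week)

7.036 deploys/day


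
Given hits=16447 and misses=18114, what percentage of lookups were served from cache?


Formula: hit rate = hits / (hits + misses) * 100
hit rate = 16447 / (16447 + 18114) * 100
hit rate = 16447 / 34561 * 100
hit rate = 47.59%

47.59%


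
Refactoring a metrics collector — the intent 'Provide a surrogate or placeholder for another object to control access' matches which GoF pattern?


This matches the Proxy pattern

Proxy


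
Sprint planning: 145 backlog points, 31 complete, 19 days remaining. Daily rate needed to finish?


Formula: Required rate = Remaining points / Days left
Remaining = 145 - 31 = 114 points
Required rate = 114 / 19 = 6.0 points/day

6.0 points/day


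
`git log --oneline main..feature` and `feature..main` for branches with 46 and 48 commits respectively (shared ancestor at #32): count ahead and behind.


Common ancestor: commit #32
feature commits after divergence: 46 - 32 = 14
main commits after divergence: 48 - 32 = 16
feature is 14 commits ahead of main
main is 16 commits ahead of feature

feature ahead: 14, main ahead: 16


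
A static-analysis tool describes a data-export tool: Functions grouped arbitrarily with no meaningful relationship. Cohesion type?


Reasoning: Worst: random grouping
Type: Coincidental cohesion

Coincidental cohesion


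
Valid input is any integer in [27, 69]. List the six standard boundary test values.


Range: [27, 69]
Boundaries: just below min, min, min+1, max-1, max, just above max
Values: [26, 27, 28, 68, 69, 70]

[26, 27, 28, 68, 69, 70]


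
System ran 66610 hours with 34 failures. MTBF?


Formula: MTBF = Total operating time / Number of failures
MTBF = 66610 / 34
MTBF = 1959.12 hours

1959.12 hours


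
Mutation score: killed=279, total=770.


Mutation score = killed / total * 100
Mutation score = 279 / 770 * 100
Mutation score = 36.23%

36.23%


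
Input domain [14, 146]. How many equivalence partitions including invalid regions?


Valid range: [14, 146]
Class 1: x < 14 — invalid
Class 2: 14 ≤ x ≤ 146 — valid
Class 3: x > 146 — invalid
Total equivalence classes: 3

3 equivalence classes


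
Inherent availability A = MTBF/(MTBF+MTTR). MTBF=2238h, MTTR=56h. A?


Availability = MTBF / (MTBF + MTTR)
Availability = 2238 / (2238 + 56)
Availability = 2238 / 2294
Availability = 97.5588%

97.5588%


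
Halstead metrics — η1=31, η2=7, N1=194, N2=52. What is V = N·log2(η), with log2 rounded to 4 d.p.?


Formula: V = N * log2(η), where N = N1 + N2 and η = η1 + η2
η = 31 + 7 = 38
N = 194 + 52 = 246
log2(38) ≈ 5.2479
V = 246 * 5.2479 = 1290.98

1290.98


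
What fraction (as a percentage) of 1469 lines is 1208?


Coverage = covered / total * 100
Coverage = 1208 / 1469 * 100
Coverage = 82.23%

82.23%


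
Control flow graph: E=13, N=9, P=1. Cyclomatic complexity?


Formula: V(G) = E - N + 2P
V(G) = 13 - 9 + 2*1
V(G) = 4 + 2
V(G) = 6

6


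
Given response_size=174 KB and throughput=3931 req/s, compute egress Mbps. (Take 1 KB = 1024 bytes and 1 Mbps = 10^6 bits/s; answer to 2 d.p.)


Formula: Mbps = payload_bytes * RPS * 8 / 1e6
Payload per request = 174 KB = 174 * 1024 = 178176 bytes
Total bytes/sec = 178176 * 3931 = 700409856
Total bits/sec = 700409856 * 8 = 5603278848
Mbps = 5603278848 / 1e6 = 5603.28

5603.28 Mbps


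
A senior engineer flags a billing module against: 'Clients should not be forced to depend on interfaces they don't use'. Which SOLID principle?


This describes the Interface Segregation Principle (ISP)

Interface Segregation Principle (ISP)


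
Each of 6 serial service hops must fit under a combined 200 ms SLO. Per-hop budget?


Formula: per_stage = total_budget / stages
per_stage = 200 / 6
per_stage = 33.33 ms

33.33 ms


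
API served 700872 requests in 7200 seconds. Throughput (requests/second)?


Formula: throughput = requests / seconds
throughput = 700872 / 7200
throughput = 97.34 requests/second

97.34 requests/second


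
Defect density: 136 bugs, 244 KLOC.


Defect density = defects / KLOC
Defect density = 136 / 244
Defect density = 0.557 defects/KLOC

0.557 defects/KLOC


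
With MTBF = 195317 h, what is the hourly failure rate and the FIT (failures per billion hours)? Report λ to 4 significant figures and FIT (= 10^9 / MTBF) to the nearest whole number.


Formula: λ = 1 / MTBF; FIT = λ × 1e9 = 1e9 / MTBF
λ = 1 / 195317 ≈ 5.120e-06 failures/hour
FIT = 1e9 / 195317 ≈ 5120 failures per 1e9 hours (nearest whole number)

λ = 5.120e-06 /h, FIT = 5120


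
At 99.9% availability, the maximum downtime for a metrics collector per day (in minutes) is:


Formula: allowed downtime = period * (100 - SLA) / 100
Period (day) = 1440 minutes
Unavailability fraction = (100 - 99.9) / 100
Allowed downtime = 1440 * (100 - 99.9) / 100
Allowed downtime = 1.44 minutes

1.44 minutes


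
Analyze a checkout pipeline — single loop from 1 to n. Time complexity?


Reasoning: one pass through n items
Complexity: O(n)

O(n)


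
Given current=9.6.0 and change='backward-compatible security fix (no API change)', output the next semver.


Current: 9.6.0
Change category: 'backward-compatible security fix (no API change)' → patch bump
SemVer rule: patch bump → increment PATCH (MAJOR and MINOR unchanged)
New: 9.6.1

9.6.1


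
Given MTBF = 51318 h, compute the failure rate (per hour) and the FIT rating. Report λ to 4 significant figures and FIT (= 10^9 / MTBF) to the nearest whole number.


Formula: λ = 1 / MTBF; FIT = λ × 1e9 = 1e9 / MTBF
λ = 1 / 51318 ≈ 1.949e-05 failures/hour
FIT = 1e9 / 51318 ≈ 19486 failures per 1e9 hours (nearest whole number)

λ = 1.949e-05 /h, FIT = 19486


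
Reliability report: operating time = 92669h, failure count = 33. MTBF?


Formula: MTBF = Total operating time / Number of failures
MTBF = 92669 / 33
MTBF = 2808.15 hours

2808.15 hours


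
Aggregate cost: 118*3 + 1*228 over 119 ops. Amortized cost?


Formula: Amortized cost = Total cost / Operations
Total cost = (118 * 3) + (1 * 228)
Total cost = 354 + 228 = 582
Amortized = 582 / 119 = 4.8908

4.8908


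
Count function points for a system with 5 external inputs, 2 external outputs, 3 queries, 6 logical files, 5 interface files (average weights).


UFP = EI*4 + EO*5 + EQ*4 + ILF*10 + EIF*7
UFP = 5*4 + 2*5 + 3*4 + 6*10 + 5*7
UFP = 20 + 10 + 12 + 60 + 35
UFP = 137

137


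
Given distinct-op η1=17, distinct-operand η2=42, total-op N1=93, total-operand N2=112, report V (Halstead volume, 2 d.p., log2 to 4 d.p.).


Formula: V = N * log2(η), where N = N1 + N2 and η = η1 + η2
η = 17 + 42 = 59
N = 93 + 112 = 205
log2(59) ≈ 5.8826
V = 205 * 5.8826 = 1205.93

1205.93


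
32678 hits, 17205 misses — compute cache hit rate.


Formula: hit rate = hits / (hits + misses) * 100
hit rate = 32678 / (32678 + 17205) * 100
hit rate = 32678 / 49883 * 100
hit rate = 65.51%

65.51%


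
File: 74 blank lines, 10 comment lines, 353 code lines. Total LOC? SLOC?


Total LOC = blank + comment + code
Total LOC = 74 + 10 + 353 = 437
SLOC (source only) = code = 353

Total LOC: 437, SLOC: 353


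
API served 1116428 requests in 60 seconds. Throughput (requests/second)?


Formula: throughput = requests / seconds
throughput = 1116428 / 60
throughput = 18607.13 requests/second

18607.13 requests/second


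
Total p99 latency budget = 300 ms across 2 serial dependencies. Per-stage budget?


Formula: per_stage = total_budget / stages
per_stage = 300 / 2
per_stage = 150.0 ms

150.0 ms


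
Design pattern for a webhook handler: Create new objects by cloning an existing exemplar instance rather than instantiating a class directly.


This matches the Prototype pattern

Prototype


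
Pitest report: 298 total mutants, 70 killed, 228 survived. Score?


Mutation score = killed / total * 100
Mutation score = 70 / 298 * 100
Mutation score = 23.49%

23.49%


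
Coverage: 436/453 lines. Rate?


Coverage = covered / total * 100
Coverage = 436 / 453 * 100
Coverage = 96.25%

96.25%


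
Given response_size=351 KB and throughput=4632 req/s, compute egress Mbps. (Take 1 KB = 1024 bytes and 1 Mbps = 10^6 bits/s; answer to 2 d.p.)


Formula: Mbps = payload_bytes * RPS * 8 / 1e6
Payload per request = 351 KB = 351 * 1024 = 359424 bytes
Total bytes/sec = 359424 * 4632 = 1664851968
Total bits/sec = 1664851968 * 8 = 13318815744
Mbps = 13318815744 / 1e6 = 13318.82

13318.82 Mbps


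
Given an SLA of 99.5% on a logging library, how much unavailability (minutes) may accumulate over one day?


Formula: allowed downtime = period * (100 - SLA) / 100
Period (day) = 1440 minutes
Unavailability fraction = (100 - 99.5) / 100
Allowed downtime = 1440 * (100 - 99.5) / 100
Allowed downtime = 7.2 minutes

7.2 minutes


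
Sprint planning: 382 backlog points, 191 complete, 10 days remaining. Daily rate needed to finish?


Formula: Required rate = Remaining points / Days left
Remaining = 382 - 191 = 191 points
Required rate = 191 / 10 = 19.1 points/day

19.1 points/day


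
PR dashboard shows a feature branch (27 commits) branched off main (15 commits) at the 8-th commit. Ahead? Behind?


Common ancestor: commit #8
feature commits after divergence: 27 - 8 = 19
main commits after divergence: 15 - 8 = 7
feature is 19 commits ahead of main
main is 7 commits ahead of feature

feature ahead: 19, main ahead: 7


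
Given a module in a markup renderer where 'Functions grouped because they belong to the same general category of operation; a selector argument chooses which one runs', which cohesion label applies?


Reasoning: Grouped by category of activity, not by data or sequence
Type: Logical cohesion

Logical cohesion


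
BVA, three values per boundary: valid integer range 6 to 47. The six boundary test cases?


Range: [6, 47]
Boundaries: just below min, min, min+1, max-1, max, just above max
Values: [5, 6, 7, 46, 47, 48]

[5, 6, 7, 46, 47, 48]


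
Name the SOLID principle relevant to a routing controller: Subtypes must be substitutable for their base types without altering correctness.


This describes the Liskov Substitution Principle (LSP)

Liskov Substitution Principle (LSP)


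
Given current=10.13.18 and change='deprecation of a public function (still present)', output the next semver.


Current: 10.13.18
Change category: 'deprecation of a public function (still present)' → minor bump
SemVer rule: minor bump → increment MINOR, reset PATCH to 0 (MAJOR unchanged)
New: 10.14.0

10.14.0


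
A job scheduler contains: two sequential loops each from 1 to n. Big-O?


Reasoning: sequential dominates: O(n) + O(n) = O(n)
Complexity: O(n)

O(n)


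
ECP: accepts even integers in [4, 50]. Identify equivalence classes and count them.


Constraint: even integers in [4, 50]
Class 1: x < 4 — out-of-range invalid
Class 2: x in [4,50] but odd — wrong type invalid
Class 3: x in [4,50] and even — valid
Class 4: x > 50 — out-of-range invalid
Total equivalence classes: 4

4 equivalence classes


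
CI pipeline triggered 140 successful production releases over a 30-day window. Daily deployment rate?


Formula: deployments per day = releases / days
= 140 / 30
= 4.667 deploys/day
(equivalently, 32.67 deploys/week)

4.667 deploys/day


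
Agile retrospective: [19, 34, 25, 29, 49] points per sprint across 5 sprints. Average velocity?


Formula: Avg velocity = Total points / Number of sprints
Points: [19, 34, 25, 29, 49]
Sum = 19 + 34 + 25 + 29 + 49 = 156
Avg velocity = 156 / 5 = 31.2 points/sprint

31.2 points/sprint


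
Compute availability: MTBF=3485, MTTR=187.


Availability = MTBF / (MTBF + MTTR)
Availability = 3485 / (3485 + 187)
Availability = 3485 / 3672
Availability = 94.9074%

94.9074%


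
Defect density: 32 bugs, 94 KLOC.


Defect density = defects / KLOC
Defect density = 32 / 94
Defect density = 0.34 defects/KLOC

0.34 defects/KLOC


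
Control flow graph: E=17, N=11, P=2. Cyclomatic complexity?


Formula: V(G) = E - N + 2P
V(G) = 17 - 11 + 2*2
V(G) = 6 + 4
V(G) = 10

10


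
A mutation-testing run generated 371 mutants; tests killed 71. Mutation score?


Mutation score = killed / total * 100
Mutation score = 71 / 371 * 100
Mutation score = 19.14%

19.14%


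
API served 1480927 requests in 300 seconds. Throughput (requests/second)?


Formula: throughput = requests / seconds
throughput = 1480927 / 300
throughput = 4936.42 requests/second

4936.42 requests/second


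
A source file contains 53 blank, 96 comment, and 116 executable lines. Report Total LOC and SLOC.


Total LOC = blank + comment + code
Total LOC = 53 + 96 + 116 = 265
SLOC (source only) = code = 116

Total LOC: 265, SLOC: 116


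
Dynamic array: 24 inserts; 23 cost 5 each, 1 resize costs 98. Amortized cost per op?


Formula: Amortized cost = Total cost / Operations
Total cost = (23 * 5) + (1 * 98)
Total cost = 115 + 98 = 213
Amortized = 213 / 24 = 8.875

8.875


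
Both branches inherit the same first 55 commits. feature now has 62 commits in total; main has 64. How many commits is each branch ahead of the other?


Common ancestor: commit #55
feature commits after divergence: 62 - 55 = 7
main commits after divergence: 64 - 55 = 9
feature is 7 commits ahead of main
main is 9 commits ahead of feature

feature ahead: 7, main ahead: 9


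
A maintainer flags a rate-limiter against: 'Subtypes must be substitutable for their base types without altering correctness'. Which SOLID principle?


This describes the Liskov Substitution Principle (LSP)

Liskov Substitution Principle (LSP)


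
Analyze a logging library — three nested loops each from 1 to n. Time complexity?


Reasoning: three levels of nesting over n
Complexity: O(n^3)

O(n^3)


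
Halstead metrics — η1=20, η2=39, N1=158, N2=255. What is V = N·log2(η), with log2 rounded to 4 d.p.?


Formula: V = N * log2(η), where N = N1 + N2 and η = η1 + η2
η = 20 + 39 = 59
N = 158 + 255 = 413
log2(59) ≈ 5.8826
V = 413 * 5.8826 = 2429.51

2429.51


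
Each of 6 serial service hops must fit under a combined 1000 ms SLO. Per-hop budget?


Formula: per_stage = total_budget / stages
per_stage = 1000 / 6
per_stage = 166.67 ms

166.67 ms


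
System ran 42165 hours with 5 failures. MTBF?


Formula: MTBF = Total operating time / Number of failures
MTBF = 42165 / 5
MTBF = 8433.0 hours

8433.0 hours


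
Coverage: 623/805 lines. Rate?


Coverage = covered / total * 100
Coverage = 623 / 805 * 100
Coverage = 77.39%

77.39%


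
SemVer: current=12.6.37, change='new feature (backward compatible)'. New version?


Current: 12.6.37
Change category: 'new feature (backward compatible)' → minor bump
SemVer rule: minor bump → increment MINOR, reset PATCH to 0 (MAJOR unchanged)
New: 12.7.0

12.7.0


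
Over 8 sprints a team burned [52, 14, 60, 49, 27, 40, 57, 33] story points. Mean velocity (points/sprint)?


Formula: Avg velocity = Total points / Number of sprints
Points: [52, 14, 60, 49, 27, 40, 57, 33]
Sum = 52 + 14 + 60 + 49 + 27 + 40 + 57 + 33 = 332
Avg velocity = 332 / 8 = 41.5 points/sprint

41.5 points/sprint


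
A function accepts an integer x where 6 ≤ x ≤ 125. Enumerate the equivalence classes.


Valid range: [6, 125]
Class 1: x < 6 — invalid
Class 2: 6 ≤ x ≤ 125 — valid
Class 3: x > 125 — invalid
Total equivalence classes: 3

3 equivalence classes


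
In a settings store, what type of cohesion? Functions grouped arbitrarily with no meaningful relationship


Reasoning: Worst: random grouping
Type: Coincidental cohesion

Coincidental cohesion


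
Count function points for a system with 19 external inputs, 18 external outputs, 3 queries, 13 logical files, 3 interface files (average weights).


UFP = EI*4 + EO*5 + EQ*4 + ILF*10 + EIF*7
UFP = 19*4 + 18*5 + 3*4 + 13*10 + 3*7
UFP = 76 + 90 + 12 + 130 + 21
UFP = 329

329


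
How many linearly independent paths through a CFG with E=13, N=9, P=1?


Formula: V(G) = E - N + 2P
V(G) = 13 - 9 + 2*1
V(G) = 4 + 2
V(G) = 6

6


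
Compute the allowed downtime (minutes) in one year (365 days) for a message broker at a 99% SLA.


Formula: allowed downtime = period * (100 - SLA) / 100
Period (year (365 days)) = 525600 minutes
Unavailability fraction = (100 - 99.0) / 100
Allowed downtime = 525600 * (100 - 99.0) / 100
Allowed downtime = 5256.0 minutes

5256.0 minutes


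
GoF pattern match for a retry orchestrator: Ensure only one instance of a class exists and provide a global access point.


This matches the Singleton pattern

Singleton


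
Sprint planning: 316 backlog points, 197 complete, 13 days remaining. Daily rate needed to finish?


Formula: Required rate = Remaining points / Days left
Remaining = 316 - 197 = 119 points
Required rate = 119 / 13 = 9.15 points/day

9.15 points/day


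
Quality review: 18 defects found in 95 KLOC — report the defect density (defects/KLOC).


Defect density = defects / KLOC
Defect density = 18 / 95
Defect density = 0.189 defects/KLOC

0.189 defects/KLOC


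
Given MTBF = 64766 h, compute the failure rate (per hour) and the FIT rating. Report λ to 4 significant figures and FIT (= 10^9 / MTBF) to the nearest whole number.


Formula: λ = 1 / MTBF; FIT = λ × 1e9 = 1e9 / MTBF
λ = 1 / 64766 ≈ 1.544e-05 failures/hour
FIT = 1e9 / 64766 ≈ 15440 failures per 1e9 hours (nearest whole number)

λ = 1.544e-05 /h, FIT = 15440


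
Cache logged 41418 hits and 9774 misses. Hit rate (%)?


Formula: hit rate = hits / (hits + misses) * 100
hit rate = 41418 / (41418 + 9774) * 100
hit rate = 41418 / 51192 * 100
hit rate = 80.91%

80.91%


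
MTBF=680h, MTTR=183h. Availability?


Availability = MTBF / (MTBF + MTTR)
Availability = 680 / (680 + 183)
Availability = 680 / 863
Availability = 78.7949%

78.7949%


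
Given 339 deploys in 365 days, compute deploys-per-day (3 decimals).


Formula: deployments per day = releases / days
= 339 / 365
= 0.929 deploys/day
(equivalently, 6.5 deploys/week)

0.929 deploys/day


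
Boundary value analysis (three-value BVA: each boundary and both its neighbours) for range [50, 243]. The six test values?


Range: [50, 243]
Boundaries: just below min, min, min+1, max-1, max, just above max
Values: [49, 50, 51, 242, 243, 244]

[49, 50, 51, 242, 243, 244]


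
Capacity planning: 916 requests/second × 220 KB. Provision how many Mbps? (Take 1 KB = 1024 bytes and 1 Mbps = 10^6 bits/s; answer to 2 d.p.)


Formula: Mbps = payload_bytes * RPS * 8 / 1e6
Payload per request = 220 KB = 220 * 1024 = 225280 bytes
Total bytes/sec = 225280 * 916 = 206356480
Total bits/sec = 206356480 * 8 = 1650851840
Mbps = 1650851840 / 1e6 = 1650.85

1650.85 Mbps


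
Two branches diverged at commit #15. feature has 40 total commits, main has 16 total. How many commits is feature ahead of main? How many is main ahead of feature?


Common ancestor: commit #15
feature commits after divergence: 40 - 15 = 25
main commits after divergence: 16 - 15 = 1
feature is 25 commits ahead of main
main is 1 commits ahead of feature

feature ahead: 25, main ahead: 1


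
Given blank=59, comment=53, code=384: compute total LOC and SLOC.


Total LOC = blank + comment + code
Total LOC = 59 + 53 + 384 = 496
SLOC (source only) = code = 384

Total LOC: 496, SLOC: 384


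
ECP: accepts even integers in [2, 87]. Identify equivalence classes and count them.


Constraint: even integers in [2, 87]
Class 1: x < 2 — out-of-range invalid
Class 2: x in [2,87] but odd — wrong type invalid
Class 3: x in [2,87] and even — valid
Class 4: x > 87 — out-of-range invalid
Total equivalence classes: 4

4 equivalence classes


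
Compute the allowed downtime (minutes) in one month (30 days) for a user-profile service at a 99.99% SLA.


Formula: allowed downtime = period * (100 - SLA) / 100
Period (month (30 days)) = 43200 minutes
Unavailability fraction = (100 - 99.99) / 100
Allowed downtime = 43200 * (100 - 99.99) / 100
Allowed downtime = 4.32 minutes

4.32 minutes


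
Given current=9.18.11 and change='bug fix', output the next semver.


Current: 9.18.11
Change category: 'bug fix' → patch bump
SemVer rule: patch bump → increment PATCH (MAJOR and MINOR unchanged)
New: 9.18.12

9.18.12


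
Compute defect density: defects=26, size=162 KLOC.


Defect density = defects / KLOC
Defect density = 26 / 162
Defect density = 0.16 defects/KLOC

0.16 defects/KLOC


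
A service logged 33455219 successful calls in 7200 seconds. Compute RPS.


Formula: throughput = requests / seconds
throughput = 33455219 / 7200
throughput = 4646.56 requests/second

4646.56 requests/second


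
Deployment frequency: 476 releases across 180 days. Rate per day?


Formula: deployments per day = releases / days
= 476 / 180
= 2.644 deploys/day
(equivalently, 18.51 deploys/week)

2.644 deploys/day


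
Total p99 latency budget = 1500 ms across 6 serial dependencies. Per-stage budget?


Formula: per_stage = total_budget / stages
per_stage = 1500 / 6
per_stage = 250.0 ms

250.0 ms


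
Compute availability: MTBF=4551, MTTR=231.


Availability = MTBF / (MTBF + MTTR)
Availability = 4551 / (4551 + 231)
Availability = 4551 / 4782
Availability = 95.1694%

95.1694%


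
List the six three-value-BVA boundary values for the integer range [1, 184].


Range: [1, 184]
Boundaries: just below min, min, min+1, max-1, max, just above max
Values: [0, 1, 2, 183, 184, 185]

[0, 1, 2, 183, 184, 185]


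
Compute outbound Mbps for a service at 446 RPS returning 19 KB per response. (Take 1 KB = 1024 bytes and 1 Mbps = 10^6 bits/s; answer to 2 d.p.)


Formula: Mbps = payload_bytes * RPS * 8 / 1e6
Payload per request = 19 KB = 19 * 1024 = 19456 bytes
Total bytes/sec = 19456 * 446 = 8677376
Total bits/sec = 8677376 * 8 = 69419008
Mbps = 69419008 / 1e6 = 69.42

69.42 Mbps


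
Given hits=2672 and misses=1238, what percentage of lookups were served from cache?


Formula: hit rate = hits / (hits + misses) * 100
hit rate = 2672 / (2672 + 1238) * 100
hit rate = 2672 / 3910 * 100
hit rate = 68.34%

68.34%


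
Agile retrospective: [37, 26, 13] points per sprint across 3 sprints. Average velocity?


Formula: Avg velocity = Total points / Number of sprints
Points: [37, 26, 13]
Sum = 37 + 26 + 13 = 76
Avg velocity = 76 / 3 = 25.33 points/sprint

25.33 points/sprint


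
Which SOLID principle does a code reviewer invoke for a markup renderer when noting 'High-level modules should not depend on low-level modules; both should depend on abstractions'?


This describes the Dependency Inversion Principle (DIP)

Dependency Inversion Principle (DIP)


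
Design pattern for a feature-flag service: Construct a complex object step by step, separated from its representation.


This matches the Builder pattern

Builder


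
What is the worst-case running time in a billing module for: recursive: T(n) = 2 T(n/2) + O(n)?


Reasoning: master theorem case 2 (merge-sort recurrence)
Complexity: O(n log n)

O(n log n)


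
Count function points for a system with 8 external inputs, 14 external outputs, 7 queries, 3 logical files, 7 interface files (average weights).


UFP = EI*4 + EO*5 + EQ*4 + ILF*10 + EIF*7
UFP = 8*4 + 14*5 + 7*4 + 3*10 + 7*7
UFP = 32 + 70 + 28 + 30 + 49
UFP = 209

209


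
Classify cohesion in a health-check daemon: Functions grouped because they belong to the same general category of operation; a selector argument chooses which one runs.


Reasoning: Grouped by category of activity, not by data or sequence
Type: Logical cohesion

Logical cohesion


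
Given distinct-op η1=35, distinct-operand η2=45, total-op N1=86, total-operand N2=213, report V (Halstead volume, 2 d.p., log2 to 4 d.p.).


Formula: V = N * log2(η), where N = N1 + N2 and η = η1 + η2
η = 35 + 45 = 80
N = 86 + 213 = 299
log2(80) ≈ 6.3219
V = 299 * 6.3219 = 1890.25

1890.25


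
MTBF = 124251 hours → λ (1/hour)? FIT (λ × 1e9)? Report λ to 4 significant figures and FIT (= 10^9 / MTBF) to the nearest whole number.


Formula: λ = 1 / MTBF; FIT = λ × 1e9 = 1e9 / MTBF
λ = 1 / 124251 ≈ 8.048e-06 failures/hour
FIT = 1e9 / 124251 ≈ 8048 failures per 1e9 hours (nearest whole number)

λ = 8.048e-06 /h, FIT = 8048


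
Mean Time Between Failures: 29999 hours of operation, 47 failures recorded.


Formula: MTBF = Total operating time / Number of failures
MTBF = 29999 / 47
MTBF = 638.28 hours

638.28 hours


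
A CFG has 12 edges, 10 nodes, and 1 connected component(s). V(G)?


Formula: V(G) = E - N + 2P
V(G) = 12 - 10 + 2*1
V(G) = 2 + 2
V(G) = 4

4


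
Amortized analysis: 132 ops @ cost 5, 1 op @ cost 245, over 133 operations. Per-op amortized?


Formula: Amortized cost = Total cost / Operations
Total cost = (132 * 5) + (1 * 245)
Total cost = 660 + 245 = 905
Amortized = 905 / 133 = 6.8045

6.8045


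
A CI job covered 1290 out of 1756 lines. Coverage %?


Coverage = covered / total * 100
Coverage = 1290 / 1756 * 100
Coverage = 73.46%

73.46%
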